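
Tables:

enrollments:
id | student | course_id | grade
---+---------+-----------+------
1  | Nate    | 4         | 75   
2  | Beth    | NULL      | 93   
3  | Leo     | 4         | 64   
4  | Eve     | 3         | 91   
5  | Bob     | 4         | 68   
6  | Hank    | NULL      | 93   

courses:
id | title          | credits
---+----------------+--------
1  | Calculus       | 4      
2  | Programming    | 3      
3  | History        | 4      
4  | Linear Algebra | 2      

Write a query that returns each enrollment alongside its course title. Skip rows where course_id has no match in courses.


INNER JOIN keeps only enrollments rows whose course_id matches an id in courses. Walk through each enrollment:
  - enrollment 1 (Nate): course_id=4 -> matches Linear Algebra
  - enrollment 2 (Beth): course_id=NULL, no match -> dropped
  - enrollment 3 (Leo): course_id=4 -> matches Linear Algebra
  - enrollment 4 (Eve): course_id=3 -> matches History
  - enrollment 5 (Bob): course_id=4 -> matches Linear Algebra
  - enrollment 6 (Hank): course_id=NULL, no match -> dropped
So 2 of 6 rows are dropped.

SQL:
SELECT a.student, b.title AS course
FROM enrollments a
INNER JOIN courses b ON a.course_id = b.id

Result:
student | course        
--------+---------------
Nate    | Linear Algebra
Leo     | Linear Algebra
Eve     | History       
Bob     | Linear Algebra


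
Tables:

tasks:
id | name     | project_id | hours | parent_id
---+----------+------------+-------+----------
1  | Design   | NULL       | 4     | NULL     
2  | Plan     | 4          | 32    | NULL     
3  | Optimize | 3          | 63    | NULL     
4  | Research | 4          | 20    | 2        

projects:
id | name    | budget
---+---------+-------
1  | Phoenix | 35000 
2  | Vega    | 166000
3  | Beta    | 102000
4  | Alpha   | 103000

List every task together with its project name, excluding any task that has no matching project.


INNER JOIN keeps only tasks rows whose project_id matches an id in projects. Walk through each task:
  - task 1 (Design): project_id=NULL, no match -> dropped
  - task 2 (Plan): project_id=4 -> matches Alpha
  - task 3 (Optimize): project_id=3 -> matches Beta
  - task 4 (Research): project_id=4 -> matches Alpha
So 1 of 4 rows is dropped.

SQL:
SELECT a.name, b.name AS project
FROM tasks a
INNER JOIN projects b ON a.project_id = b.id

Result:
name     | project
---------+--------
Plan     | Alpha  
Optimize | Beta   
Research | Alpha  


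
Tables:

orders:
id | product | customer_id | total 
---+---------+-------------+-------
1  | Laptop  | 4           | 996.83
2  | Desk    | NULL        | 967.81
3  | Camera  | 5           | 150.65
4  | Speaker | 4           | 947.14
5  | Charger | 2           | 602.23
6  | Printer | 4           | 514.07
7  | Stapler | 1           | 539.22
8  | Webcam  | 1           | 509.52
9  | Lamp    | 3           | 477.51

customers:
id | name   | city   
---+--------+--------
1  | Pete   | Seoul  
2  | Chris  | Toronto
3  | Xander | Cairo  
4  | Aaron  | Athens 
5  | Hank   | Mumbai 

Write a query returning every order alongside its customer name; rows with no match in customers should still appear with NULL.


LEFT JOIN keeps every row from orders (the left table); where customer_id has no match in customers, the customer columns become NULL. Walk through each order:
  - order 1 (Laptop): customer_id=4 -> matches Aaron
  - order 2 (Desk): customer_id=NULL, no match -> kept with NULL
  - order 3 (Camera): customer_id=5 -> matches Hank
  - order 4 (Speaker): customer_id=4 -> matches Aaron
  - order 5 (Charger): customer_id=2 -> matches Chris
  - order 6 (Printer): customer_id=4 -> matches Aaron
  - order 7 (Stapler): customer_id=1 -> matches Pete
  - order 8 (Webcam): customer_id=1 -> matches Pete
  - order 9 (Lamp): customer_id=3 -> matches Xander
All 9 rows appear; 1 has NULL customer.

SQL:
SELECT a.product, b.name AS customer
FROM orders a
LEFT JOIN customers b ON a.customer_id = b.id

Result:
product | customer
--------+---------
Laptop  | Aaron   
Desk    | NULL    
Camera  | Hank    
Speaker | Aaron   
Charger | Chris   
Printer | Aaron   
Stapler | Pete    
Webcam  | Pete    
Lamp    | Xander  


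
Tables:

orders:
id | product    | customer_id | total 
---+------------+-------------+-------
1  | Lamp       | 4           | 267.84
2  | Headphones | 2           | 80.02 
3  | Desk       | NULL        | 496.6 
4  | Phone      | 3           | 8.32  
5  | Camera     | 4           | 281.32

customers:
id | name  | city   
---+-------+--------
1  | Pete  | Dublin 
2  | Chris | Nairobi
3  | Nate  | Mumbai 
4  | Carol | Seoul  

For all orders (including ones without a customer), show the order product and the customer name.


LEFT JOIN keeps every row from orders (the left table); where customer_id has no match in customers, the customer columns become NULL. Walk through each order:
  - order 1 (Lamp): customer_id=4 -> matches Carol
  - order 2 (Headphones): customer_id=2 -> matches Chris
  - order 3 (Desk): customer_id=NULL, no match -> kept with NULL
  - order 4 (Phone): customer_id=3 -> matches Nate
  - order 5 (Camera): customer_id=4 -> matches Carol
All 5 rows appear; 1 has NULL customer.

SQL:
SELECT a.product, b.name AS customer
FROM orders a
LEFT JOIN customers b ON a.customer_id = b.id

Result:
product    | customer
-----------+---------
Lamp       | Carol   
Headphones | Chris   
Desk       | NULL    
Phone      | Nate    
Camera     | Carol   


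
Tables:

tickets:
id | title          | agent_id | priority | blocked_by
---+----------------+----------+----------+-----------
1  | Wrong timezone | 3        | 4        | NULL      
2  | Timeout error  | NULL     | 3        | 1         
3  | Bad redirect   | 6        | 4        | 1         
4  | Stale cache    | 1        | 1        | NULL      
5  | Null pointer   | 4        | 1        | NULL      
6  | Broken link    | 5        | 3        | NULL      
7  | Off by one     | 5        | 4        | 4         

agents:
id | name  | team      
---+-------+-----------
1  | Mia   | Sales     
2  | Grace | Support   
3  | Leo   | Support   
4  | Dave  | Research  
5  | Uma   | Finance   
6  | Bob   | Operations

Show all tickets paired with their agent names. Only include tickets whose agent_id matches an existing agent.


INNER JOIN keeps only tickets rows whose agent_id matches an id in agents. Walk through each ticket:
  - ticket 1 (Wrong timezone): agent_id=3 -> matches Leo
  - ticket 2 (Timeout error): agent_id=NULL, no match -> dropped
  - ticket 3 (Bad redirect): agent_id=6 -> matches Bob
  - ticket 4 (Stale cache): agent_id=1 -> matches Mia
  - ticket 5 (Null pointer): agent_id=4 -> matches Dave
  - ticket 6 (Broken link): agent_id=5 -> matches Uma
  - ticket 7 (Off by one): agent_id=5 -> matches Uma
So 1 of 7 rows is dropped.

SQL:
SELECT a.title, b.name AS agent
FROM tickets a
INNER JOIN agents b ON a.agent_id = b.id

Result:
title          | agent
---------------+------
Wrong timezone | Leo  
Bad redirect   | Bob  
Stale cache    | Mia  
Null pointer   | Dave 
Broken link    | Uma  
Off by one     | Uma  


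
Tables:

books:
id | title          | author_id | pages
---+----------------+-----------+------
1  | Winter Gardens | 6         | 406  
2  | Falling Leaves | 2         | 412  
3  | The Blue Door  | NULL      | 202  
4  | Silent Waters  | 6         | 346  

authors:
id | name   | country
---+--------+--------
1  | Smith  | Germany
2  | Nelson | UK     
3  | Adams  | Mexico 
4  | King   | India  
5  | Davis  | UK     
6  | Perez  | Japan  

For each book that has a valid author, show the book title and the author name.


INNER JOIN keeps only books rows whose author_id matches an id in authors. Walk through each book:
  - book 1 (Winter Gardens): author_id=6 -> matches Perez
  - book 2 (Falling Leaves): author_id=2 -> matches Nelson
  - book 3 (The Blue Door): author_id=NULL, no match -> dropped
  - book 4 (Silent Waters): author_id=6 -> matches Perez
So 1 of 4 rows is dropped.

SQL:
SELECT a.title, b.name AS author
FROM books a
INNER JOIN authors b ON a.author_id = b.id

Result:
title          | author
---------------+-------
Winter Gardens | Perez 
Falling Leaves | Nelson
Silent Waters  | Perez 


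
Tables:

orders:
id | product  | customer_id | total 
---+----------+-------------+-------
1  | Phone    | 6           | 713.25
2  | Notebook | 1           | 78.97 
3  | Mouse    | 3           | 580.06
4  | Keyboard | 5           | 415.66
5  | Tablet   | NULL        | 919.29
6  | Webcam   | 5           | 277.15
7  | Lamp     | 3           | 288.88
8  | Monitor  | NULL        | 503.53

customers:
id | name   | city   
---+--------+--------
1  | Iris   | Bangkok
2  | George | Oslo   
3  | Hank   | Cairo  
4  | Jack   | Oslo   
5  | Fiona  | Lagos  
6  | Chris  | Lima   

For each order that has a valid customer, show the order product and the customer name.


INNER JOIN keeps only orders rows whose customer_id matches an id in customers. Walk through each order:
  - order 1 (Phone): customer_id=6 -> matches Chris
  - order 2 (Notebook): customer_id=1 -> matches Iris
  - order 3 (Mouse): customer_id=3 -> matches Hank
  - order 4 (Keyboard): customer_id=5 -> matches Fiona
  - order 5 (Tablet): customer_id=NULL, no match -> dropped
  - order 6 (Webcam): customer_id=5 -> matches Fiona
  - order 7 (Lamp): customer_id=3 -> matches Hank
  - order 8 (Monitor): customer_id=NULL, no match -> dropped
So 2 of 8 rows are dropped.

SQL:
SELECT a.product, b.name AS customer
FROM orders a
INNER JOIN customers b ON a.customer_id = b.id

Result:
product  | customer
---------+---------
Phone    | Chris   
Notebook | Iris    
Mouse    | Hank    
Keyboard | Fiona   
Webcam   | Fiona   
Lamp     | Hank    


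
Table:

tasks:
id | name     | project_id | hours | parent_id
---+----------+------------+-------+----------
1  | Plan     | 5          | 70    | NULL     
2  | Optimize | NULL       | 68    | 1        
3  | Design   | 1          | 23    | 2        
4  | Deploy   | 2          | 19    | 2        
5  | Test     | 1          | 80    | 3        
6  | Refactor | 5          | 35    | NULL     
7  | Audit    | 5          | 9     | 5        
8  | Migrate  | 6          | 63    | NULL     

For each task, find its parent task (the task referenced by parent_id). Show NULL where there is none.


This is a self-join: tasks is joined to a second copy of itself, matching each row's parent_id to another row's id. Use LEFT JOIN so rows with parent_id=NULL are kept.
  - task 1 (Plan): parent_id=NULL -> NULL
  - task 2 (Optimize): parent_id=1 -> Plan
  - task 3 (Design): parent_id=2 -> Optimize
  - task 4 (Deploy): parent_id=2 -> Optimize
  - task 5 (Test): parent_id=3 -> Design
  - task 6 (Refactor): parent_id=NULL -> NULL
  - task 7 (Audit): parent_id=5 -> Test
  - task 8 (Migrate): parent_id=NULL -> NULL

SQL:
SELECT a.name AS item, b.name AS parent
FROM tasks a
LEFT JOIN tasks b ON a.parent_id = b.id

Result:
item     | parent  
---------+---------
Plan     | NULL    
Optimize | Plan    
Design   | Optimize
Deploy   | Optimize
Test     | Design  
Refactor | NULL    
Audit    | Test    
Migrate  | NULL    


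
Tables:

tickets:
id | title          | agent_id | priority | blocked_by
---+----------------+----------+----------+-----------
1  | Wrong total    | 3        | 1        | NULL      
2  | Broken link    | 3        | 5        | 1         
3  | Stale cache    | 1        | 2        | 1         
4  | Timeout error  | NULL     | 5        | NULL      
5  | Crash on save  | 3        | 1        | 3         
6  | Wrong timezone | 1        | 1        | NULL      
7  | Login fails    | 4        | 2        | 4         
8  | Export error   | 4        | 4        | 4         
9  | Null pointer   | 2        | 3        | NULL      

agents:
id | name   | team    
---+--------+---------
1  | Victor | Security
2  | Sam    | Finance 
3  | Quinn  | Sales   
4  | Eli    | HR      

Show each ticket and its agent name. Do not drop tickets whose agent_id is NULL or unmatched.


LEFT JOIN keeps every row from tickets (the left table); where agent_id has no match in agents, the agent columns become NULL. Walk through each ticket:
  - ticket 1 (Wrong total): agent_id=3 -> matches Quinn
  - ticket 2 (Broken link): agent_id=3 -> matches Quinn
  - ticket 3 (Stale cache): agent_id=1 -> matches Victor
  - ticket 4 (Timeout error): agent_id=NULL, no match -> kept with NULL
  - ticket 5 (Crash on save): agent_id=3 -> matches Quinn
  - ticket 6 (Wrong timezone): agent_id=1 -> matches Victor
  - ticket 7 (Login fails): agent_id=4 -> matches Eli
  - ticket 8 (Export error): agent_id=4 -> matches Eli
  - ticket 9 (Null pointer): agent_id=2 -> matches Sam
All 9 rows appear; 1 has NULL agent.

SQL:
SELECT a.title, b.name AS agent
FROM tickets a
LEFT JOIN agents b ON a.agent_id = b.id

Result:
title          | agent 
---------------+-------
Wrong total    | Quinn 
Broken link    | Quinn 
Stale cache    | Victor
Timeout error  | NULL  
Crash on save  | Quinn 
Wrong timezone | Victor
Login fails    | Eli   
Export error   | Eli   
Null pointer   | Sam   


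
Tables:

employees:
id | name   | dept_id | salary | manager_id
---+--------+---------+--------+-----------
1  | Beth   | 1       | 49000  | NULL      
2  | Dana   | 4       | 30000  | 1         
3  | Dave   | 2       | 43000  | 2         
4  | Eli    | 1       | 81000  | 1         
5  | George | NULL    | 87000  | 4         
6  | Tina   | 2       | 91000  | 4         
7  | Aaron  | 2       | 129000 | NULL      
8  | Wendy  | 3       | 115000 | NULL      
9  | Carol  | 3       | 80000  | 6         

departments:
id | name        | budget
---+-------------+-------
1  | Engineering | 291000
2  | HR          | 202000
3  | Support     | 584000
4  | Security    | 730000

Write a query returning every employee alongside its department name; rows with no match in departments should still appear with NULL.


LEFT JOIN keeps every row from employees (the left table); where dept_id has no match in departments, the department columns become NULL. Walk through each employee:
  - employee 1 (Beth): dept_id=1 -> matches Engineering
  - employee 2 (Dana): dept_id=4 -> matches Security
  - employee 3 (Dave): dept_id=2 -> matches HR
  - employee 4 (Eli): dept_id=1 -> matches Engineering
  - employee 5 (George): dept_id=NULL, no match -> kept with NULL
  - employee 6 (Tina): dept_id=2 -> matches HR
  - employee 7 (Aaron): dept_id=2 -> matches HR
  - employee 8 (Wendy): dept_id=3 -> matches Support
  - employee 9 (Carol): dept_id=3 -> matches Support
All 9 rows appear; 1 has NULL department.

SQL:
SELECT a.name, b.name AS department
FROM employees a
LEFT JOIN departments b ON a.dept_id = b.id

Result:
name   | department 
-------+------------
Beth   | Engineering
Dana   | Security   
Dave   | HR         
Eli    | Engineering
George | NULL       
Tina   | HR         
Aaron  | HR         
Wendy  | Support    
Carol  | Support    


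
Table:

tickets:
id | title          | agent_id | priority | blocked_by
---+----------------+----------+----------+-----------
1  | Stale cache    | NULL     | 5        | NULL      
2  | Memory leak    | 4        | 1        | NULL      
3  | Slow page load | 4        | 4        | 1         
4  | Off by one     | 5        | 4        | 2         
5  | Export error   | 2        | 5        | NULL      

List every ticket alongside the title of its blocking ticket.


This is a self-join: tickets is joined to a second copy of itself, matching each row's blocked_by to another row's id. Use LEFT JOIN so rows with blocked_by=NULL are kept.
  - ticket 1 (Stale cache): blocked_by=NULL -> NULL
  - ticket 2 (Memory leak): blocked_by=NULL -> NULL
  - ticket 3 (Slow page load): blocked_by=1 -> Stale cache
  - ticket 4 (Off by one): blocked_by=2 -> Memory leak
  - ticket 5 (Export error): blocked_by=NULL -> NULL

SQL:
SELECT a.title AS item, b.title AS blocked_by
FROM tickets a
LEFT JOIN tickets b ON a.blocked_by = b.id

Result:
item           | blocked_by 
---------------+------------
Stale cache    | NULL       
Memory leak    | NULL       
Slow page load | Stale cache
Off by one     | Memory leak
Export error   | NULL       


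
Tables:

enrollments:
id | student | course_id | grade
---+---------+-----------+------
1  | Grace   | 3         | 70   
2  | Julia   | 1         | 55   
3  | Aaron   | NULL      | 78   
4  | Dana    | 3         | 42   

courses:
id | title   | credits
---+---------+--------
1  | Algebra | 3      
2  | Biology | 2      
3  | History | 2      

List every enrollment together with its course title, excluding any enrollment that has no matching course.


INNER JOIN keeps only enrollments rows whose course_id matches an id in courses. Walk through each enrollment:
  - enrollment 1 (Grace): course_id=3 -> matches History
  - enrollment 2 (Julia): course_id=1 -> matches Algebra
  - enrollment 3 (Aaron): course_id=NULL, no match -> dropped
  - enrollment 4 (Dana): course_id=3 -> matches History
So 1 of 4 rows is dropped.

SQL:
SELECT a.student, b.title AS course
FROM enrollments a
INNER JOIN courses b ON a.course_id = b.id

Result:
student | course 
--------+--------
Grace   | History
Julia   | Algebra
Dana    | History


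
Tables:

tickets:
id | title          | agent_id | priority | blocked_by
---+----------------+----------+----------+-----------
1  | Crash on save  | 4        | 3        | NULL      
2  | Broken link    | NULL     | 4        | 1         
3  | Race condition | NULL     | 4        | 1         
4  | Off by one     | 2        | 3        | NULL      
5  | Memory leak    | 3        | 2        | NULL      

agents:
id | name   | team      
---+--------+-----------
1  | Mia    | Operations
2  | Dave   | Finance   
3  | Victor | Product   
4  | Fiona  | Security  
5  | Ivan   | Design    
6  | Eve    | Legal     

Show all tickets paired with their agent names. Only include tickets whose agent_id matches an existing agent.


INNER JOIN keeps only tickets rows whose agent_id matches an id in agents. Walk through each ticket:
  - ticket 1 (Crash on save): agent_id=4 -> matches Fiona
  - ticket 2 (Broken link): agent_id=NULL, no match -> dropped
  - ticket 3 (Race condition): agent_id=NULL, no match -> dropped
  - ticket 4 (Off by one): agent_id=2 -> matches Dave
  - ticket 5 (Memory leak): agent_id=3 -> matches Victor
So 2 of 5 rows are dropped.

SQL:
SELECT a.title, b.name AS agent
FROM tickets a
INNER JOIN agents b ON a.agent_id = b.id

Result:
title         | agent 
--------------+-------
Crash on save | Fiona 
Off by one    | Dave  
Memory leak   | Victor


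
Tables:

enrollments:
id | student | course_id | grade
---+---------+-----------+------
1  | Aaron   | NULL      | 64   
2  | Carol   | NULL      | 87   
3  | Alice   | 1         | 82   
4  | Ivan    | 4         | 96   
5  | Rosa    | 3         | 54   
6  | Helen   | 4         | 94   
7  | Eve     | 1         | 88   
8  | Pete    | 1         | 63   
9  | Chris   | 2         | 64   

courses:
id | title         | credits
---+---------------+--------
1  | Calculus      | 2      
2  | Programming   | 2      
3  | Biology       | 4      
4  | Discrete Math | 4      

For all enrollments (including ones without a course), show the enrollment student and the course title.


LEFT JOIN keeps every row from enrollments (the left table); where course_id has no match in courses, the course columns become NULL. Walk through each enrollment:
  - enrollment 1 (Aaron): course_id=NULL, no match -> kept with NULL
  - enrollment 2 (Carol): course_id=NULL, no match -> kept with NULL
  - enrollment 3 (Alice): course_id=1 -> matches Calculus
  - enrollment 4 (Ivan): course_id=4 -> matches Discrete Math
  - enrollment 5 (Rosa): course_id=3 -> matches Biology
  - enrollment 6 (Helen): course_id=4 -> matches Discrete Math
  - enrollment 7 (Eve): course_id=1 -> matches Calculus
  - enrollment 8 (Pete): course_id=1 -> matches Calculus
  - enrollment 9 (Chris): course_id=2 -> matches Programming
All 9 rows appear; 2 have NULL course.

SQL:
SELECT a.student, b.title AS course
FROM enrollments a
LEFT JOIN courses b ON a.course_id = b.id

Result:
student | course       
--------+--------------
Aaron   | NULL         
Carol   | NULL         
Alice   | Calculus     
Ivan    | Discrete Math
Rosa    | Biology      
Helen   | Discrete Math
Eve     | Calculus     
Pete    | Calculus     
Chris   | Programming  


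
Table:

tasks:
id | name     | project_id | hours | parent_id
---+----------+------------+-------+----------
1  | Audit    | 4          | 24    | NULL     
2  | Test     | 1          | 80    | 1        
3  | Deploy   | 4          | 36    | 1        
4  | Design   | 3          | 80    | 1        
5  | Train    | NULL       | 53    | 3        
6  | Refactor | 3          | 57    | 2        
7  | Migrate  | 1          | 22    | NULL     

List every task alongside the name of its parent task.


This is a self-join: tasks is joined to a second copy of itself, matching each row's parent_id to another row's id. Use LEFT JOIN so rows with parent_id=NULL are kept.
  - task 1 (Audit): parent_id=NULL -> NULL
  - task 2 (Test): parent_id=1 -> Audit
  - task 3 (Deploy): parent_id=1 -> Audit
  - task 4 (Design): parent_id=1 -> Audit
  - task 5 (Train): parent_id=3 -> Deploy
  - task 6 (Refactor): parent_id=2 -> Test
  - task 7 (Migrate): parent_id=NULL -> NULL

SQL:
SELECT a.name AS item, b.name AS parent
FROM tasks a
LEFT JOIN tasks b ON a.parent_id = b.id

Result:
item     | parent
---------+-------
Audit    | NULL  
Test     | Audit 
Deploy   | Audit 
Design   | Audit 
Train    | Deploy
Refactor | Test  
Migrate  | NULL  


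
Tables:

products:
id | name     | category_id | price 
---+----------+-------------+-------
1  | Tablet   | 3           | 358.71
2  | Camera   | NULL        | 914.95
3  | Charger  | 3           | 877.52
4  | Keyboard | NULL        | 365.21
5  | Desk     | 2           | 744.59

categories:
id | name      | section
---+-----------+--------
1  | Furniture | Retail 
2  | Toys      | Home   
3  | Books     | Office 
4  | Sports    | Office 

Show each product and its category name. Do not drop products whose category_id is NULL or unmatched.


LEFT JOIN keeps every row from products (the left table); where category_id has no match in categories, the category columns become NULL. Walk through each product:
  - product 1 (Tablet): category_id=3 -> matches Books
  - product 2 (Camera): category_id=NULL, no match -> kept with NULL
  - product 3 (Charger): category_id=3 -> matches Books
  - product 4 (Keyboard): category_id=NULL, no match -> kept with NULL
  - product 5 (Desk): category_id=2 -> matches Toys
All 5 rows appear; 2 have NULL category.

SQL:
SELECT a.name, b.name AS category
FROM products a
LEFT JOIN categories b ON a.category_id = b.id

Result:
name     | category
---------+---------
Tablet   | Books   
Camera   | NULL    
Charger  | Books   
Keyboard | NULL    
Desk     | Toys    


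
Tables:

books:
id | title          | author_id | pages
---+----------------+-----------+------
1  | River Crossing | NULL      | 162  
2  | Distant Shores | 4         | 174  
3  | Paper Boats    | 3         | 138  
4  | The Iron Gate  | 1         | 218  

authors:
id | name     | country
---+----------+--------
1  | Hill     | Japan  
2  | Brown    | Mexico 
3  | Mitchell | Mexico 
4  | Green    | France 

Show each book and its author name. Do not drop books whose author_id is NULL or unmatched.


LEFT JOIN keeps every row from books (the left table); where author_id has no match in authors, the author columns become NULL. Walk through each book:
  - book 1 (River Crossing): author_id=NULL, no match -> kept with NULL
  - book 2 (Distant Shores): author_id=4 -> matches Green
  - book 3 (Paper Boats): author_id=3 -> matches Mitchell
  - book 4 (The Iron Gate): author_id=1 -> matches Hill
All 4 rows appear; 1 has NULL author.

SQL:
SELECT a.title, b.name AS author
FROM books a
LEFT JOIN authors b ON a.author_id = b.id

Result:
title          | author  
---------------+---------
River Crossing | NULL    
Distant Shores | Green   
Paper Boats    | Mitchell
The Iron Gate  | Hill    


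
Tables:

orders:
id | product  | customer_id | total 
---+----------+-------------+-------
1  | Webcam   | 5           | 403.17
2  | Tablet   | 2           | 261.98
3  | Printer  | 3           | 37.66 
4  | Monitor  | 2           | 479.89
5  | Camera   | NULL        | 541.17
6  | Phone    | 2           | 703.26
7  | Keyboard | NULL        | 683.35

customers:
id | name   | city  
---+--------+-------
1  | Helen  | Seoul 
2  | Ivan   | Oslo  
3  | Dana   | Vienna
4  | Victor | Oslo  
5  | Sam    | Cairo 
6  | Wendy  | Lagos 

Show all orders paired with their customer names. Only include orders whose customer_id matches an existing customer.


INNER JOIN keeps only orders rows whose customer_id matches an id in customers. Walk through each order:
  - order 1 (Webcam): customer_id=5 -> matches Sam
  - order 2 (Tablet): customer_id=2 -> matches Ivan
  - order 3 (Printer): customer_id=3 -> matches Dana
  - order 4 (Monitor): customer_id=2 -> matches Ivan
  - order 5 (Camera): customer_id=NULL, no match -> dropped
  - order 6 (Phone): customer_id=2 -> matches Ivan
  - order 7 (Keyboard): customer_id=NULL, no match -> dropped
So 2 of 7 rows are dropped.

SQL:
SELECT a.product, b.name AS customer
FROM orders a
INNER JOIN customers b ON a.customer_id = b.id

Result:
product | customer
--------+---------
Webcam  | Sam     
Tablet  | Ivan    
Printer | Dana    
Monitor | Ivan    
Phone   | Ivan    


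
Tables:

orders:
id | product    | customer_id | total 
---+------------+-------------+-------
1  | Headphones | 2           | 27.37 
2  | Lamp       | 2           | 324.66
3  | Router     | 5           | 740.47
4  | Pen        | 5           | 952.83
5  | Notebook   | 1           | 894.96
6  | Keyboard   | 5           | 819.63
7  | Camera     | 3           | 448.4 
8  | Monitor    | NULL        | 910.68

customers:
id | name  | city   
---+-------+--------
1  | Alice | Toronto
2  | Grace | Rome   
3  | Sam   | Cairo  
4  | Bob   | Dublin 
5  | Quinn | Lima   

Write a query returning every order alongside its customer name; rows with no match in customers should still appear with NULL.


LEFT JOIN keeps every row from orders (the left table); where customer_id has no match in customers, the customer columns become NULL. Walk through each order:
  - order 1 (Headphones): customer_id=2 -> matches Grace
  - order 2 (Lamp): customer_id=2 -> matches Grace
  - order 3 (Router): customer_id=5 -> matches Quinn
  - order 4 (Pen): customer_id=5 -> matches Quinn
  - order 5 (Notebook): customer_id=1 -> matches Alice
  - order 6 (Keyboard): customer_id=5 -> matches Quinn
  - order 7 (Camera): customer_id=3 -> matches Sam
  - order 8 (Monitor): customer_id=NULL, no match -> kept with NULL
All 8 rows appear; 1 has NULL customer.

SQL:
SELECT a.product, b.name AS customer
FROM orders a
LEFT JOIN customers b ON a.customer_id = b.id

Result:
product    | customer
-----------+---------
Headphones | Grace   
Lamp       | Grace   
Router     | Quinn   
Pen        | Quinn   
Notebook   | Alice   
Keyboard   | Quinn   
Camera     | Sam     
Monitor    | NULL    


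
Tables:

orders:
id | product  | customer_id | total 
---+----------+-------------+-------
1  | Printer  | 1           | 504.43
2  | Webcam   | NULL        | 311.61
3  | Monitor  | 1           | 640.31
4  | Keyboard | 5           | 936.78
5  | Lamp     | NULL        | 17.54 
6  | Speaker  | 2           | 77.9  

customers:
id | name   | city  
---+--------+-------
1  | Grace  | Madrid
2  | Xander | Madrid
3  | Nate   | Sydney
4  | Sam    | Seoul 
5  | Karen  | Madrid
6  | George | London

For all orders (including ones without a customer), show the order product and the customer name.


LEFT JOIN keeps every row from orders (the left table); where customer_id has no match in customers, the customer columns become NULL. Walk through each order:
  - order 1 (Printer): customer_id=1 -> matches Grace
  - order 2 (Webcam): customer_id=NULL, no match -> kept with NULL
  - order 3 (Monitor): customer_id=1 -> matches Grace
  - order 4 (Keyboard): customer_id=5 -> matches Karen
  - order 5 (Lamp): customer_id=NULL, no match -> kept with NULL
  - order 6 (Speaker): customer_id=2 -> matches Xander
All 6 rows appear; 2 have NULL customer.

SQL:
SELECT a.product, b.name AS customer
FROM orders a
LEFT JOIN customers b ON a.customer_id = b.id

Result:
product  | customer
---------+---------
Printer  | Grace   
Webcam   | NULL    
Monitor  | Grace   
Keyboard | Karen   
Lamp     | NULL    
Speaker  | Xander  


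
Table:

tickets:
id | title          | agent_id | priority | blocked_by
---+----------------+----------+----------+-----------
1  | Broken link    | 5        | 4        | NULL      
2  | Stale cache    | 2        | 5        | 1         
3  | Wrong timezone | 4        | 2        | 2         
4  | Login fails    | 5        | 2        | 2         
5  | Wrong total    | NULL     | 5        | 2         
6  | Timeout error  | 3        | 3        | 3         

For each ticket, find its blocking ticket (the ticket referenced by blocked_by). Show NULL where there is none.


This is a self-join: tickets is joined to a second copy of itself, matching each row's blocked_by to another row's id. Use LEFT JOIN so rows with blocked_by=NULL are kept.
  - ticket 1 (Broken link): blocked_by=NULL -> NULL
  - ticket 2 (Stale cache): blocked_by=1 -> Broken link
  - ticket 3 (Wrong timezone): blocked_by=2 -> Stale cache
  - ticket 4 (Login fails): blocked_by=2 -> Stale cache
  - ticket 5 (Wrong total): blocked_by=2 -> Stale cache
  - ticket 6 (Timeout error): blocked_by=3 -> Wrong timezone

SQL:
SELECT a.title AS item, b.title AS blocked_by
FROM tickets a
LEFT JOIN tickets b ON a.blocked_by = b.id

Result:
item           | blocked_by    
---------------+---------------
Broken link    | NULL          
Stale cache    | Broken link   
Wrong timezone | Stale cache   
Login fails    | Stale cache   
Wrong total    | Stale cache   
Timeout error  | Wrong timezone


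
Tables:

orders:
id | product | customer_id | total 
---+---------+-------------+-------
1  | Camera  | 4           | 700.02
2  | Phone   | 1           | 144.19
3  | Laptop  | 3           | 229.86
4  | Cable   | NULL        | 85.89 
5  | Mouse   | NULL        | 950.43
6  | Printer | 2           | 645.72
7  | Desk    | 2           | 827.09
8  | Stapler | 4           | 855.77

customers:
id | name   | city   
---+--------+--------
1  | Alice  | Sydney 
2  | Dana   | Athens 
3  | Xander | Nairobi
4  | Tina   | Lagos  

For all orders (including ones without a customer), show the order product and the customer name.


LEFT JOIN keeps every row from orders (the left table); where customer_id has no match in customers, the customer columns become NULL. Walk through each order:
  - order 1 (Camera): customer_id=4 -> matches Tina
  - order 2 (Phone): customer_id=1 -> matches Alice
  - order 3 (Laptop): customer_id=3 -> matches Xander
  - order 4 (Cable): customer_id=NULL, no match -> kept with NULL
  - order 5 (Mouse): customer_id=NULL, no match -> kept with NULL
  - order 6 (Printer): customer_id=2 -> matches Dana
  - order 7 (Desk): customer_id=2 -> matches Dana
  - order 8 (Stapler): customer_id=4 -> matches Tina
All 8 rows appear; 2 have NULL customer.

SQL:
SELECT a.product, b.name AS customer
FROM orders a
LEFT JOIN customers b ON a.customer_id = b.id

Result:
product | customer
--------+---------
Camera  | Tina    
Phone   | Alice   
Laptop  | Xander  
Cable   | NULL    
Mouse   | NULL    
Printer | Dana    
Desk    | Dana    
Stapler | Tina    


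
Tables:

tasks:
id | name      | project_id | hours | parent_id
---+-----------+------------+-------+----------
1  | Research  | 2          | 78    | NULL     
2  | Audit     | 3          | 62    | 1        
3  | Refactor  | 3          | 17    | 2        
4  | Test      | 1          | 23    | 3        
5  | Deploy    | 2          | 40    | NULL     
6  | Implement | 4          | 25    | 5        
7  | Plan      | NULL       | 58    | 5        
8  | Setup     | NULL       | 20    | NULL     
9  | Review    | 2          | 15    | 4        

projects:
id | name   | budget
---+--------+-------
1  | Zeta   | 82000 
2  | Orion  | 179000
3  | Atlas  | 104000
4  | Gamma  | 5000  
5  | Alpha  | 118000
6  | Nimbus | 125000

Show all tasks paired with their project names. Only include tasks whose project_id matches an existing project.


INNER JOIN keeps only tasks rows whose project_id matches an id in projects. Walk through each task:
  - task 1 (Research): project_id=2 -> matches Orion
  - task 2 (Audit): project_id=3 -> matches Atlas
  - task 3 (Refactor): project_id=3 -> matches Atlas
  - task 4 (Test): project_id=1 -> matches Zeta
  - task 5 (Deploy): project_id=2 -> matches Orion
  - task 6 (Implement): project_id=4 -> matches Gamma
  - task 7 (Plan): project_id=NULL, no match -> dropped
  - task 8 (Setup): project_id=NULL, no match -> dropped
  - task 9 (Review): project_id=2 -> matches Orion
So 2 of 9 rows are dropped.

SQL:
SELECT a.name, b.name AS project
FROM tasks a
INNER JOIN projects b ON a.project_id = b.id

Result:
name      | project
----------+--------
Research  | Orion  
Audit     | Atlas  
Refactor  | Atlas  
Test      | Zeta   
Deploy    | Orion  
Implement | Gamma  
Review    | Orion  


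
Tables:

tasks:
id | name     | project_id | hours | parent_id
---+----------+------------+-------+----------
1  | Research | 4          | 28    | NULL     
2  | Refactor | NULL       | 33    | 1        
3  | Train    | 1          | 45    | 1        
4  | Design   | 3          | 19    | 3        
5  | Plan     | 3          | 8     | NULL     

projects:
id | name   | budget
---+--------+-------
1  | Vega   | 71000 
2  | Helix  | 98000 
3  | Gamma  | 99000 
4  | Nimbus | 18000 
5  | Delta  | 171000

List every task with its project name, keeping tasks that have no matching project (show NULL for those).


LEFT JOIN keeps every row from tasks (the left table); where project_id has no match in projects, the project columns become NULL. Walk through each task:
  - task 1 (Research): project_id=4 -> matches Nimbus
  - task 2 (Refactor): project_id=NULL, no match -> kept with NULL
  - task 3 (Train): project_id=1 -> matches Vega
  - task 4 (Design): project_id=3 -> matches Gamma
  - task 5 (Plan): project_id=3 -> matches Gamma
All 5 rows appear; 1 has NULL project.

SQL:
SELECT a.name, b.name AS project
FROM tasks a
LEFT JOIN projects b ON a.project_id = b.id

Result:
name     | project
---------+--------
Research | Nimbus 
Refactor | NULL   
Train    | Vega   
Design   | Gamma  
Plan     | Gamma  


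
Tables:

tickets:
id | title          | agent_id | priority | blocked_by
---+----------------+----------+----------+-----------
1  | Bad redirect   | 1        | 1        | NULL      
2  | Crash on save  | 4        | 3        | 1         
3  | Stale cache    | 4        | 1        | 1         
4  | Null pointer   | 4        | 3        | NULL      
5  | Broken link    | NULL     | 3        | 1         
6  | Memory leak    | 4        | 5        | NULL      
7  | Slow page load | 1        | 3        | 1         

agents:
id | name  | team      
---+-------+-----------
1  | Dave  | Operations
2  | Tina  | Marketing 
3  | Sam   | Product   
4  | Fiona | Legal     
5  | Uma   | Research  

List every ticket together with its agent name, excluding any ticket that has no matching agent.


INNER JOIN keeps only tickets rows whose agent_id matches an id in agents. Walk through each ticket:
  - ticket 1 (Bad redirect): agent_id=1 -> matches Dave
  - ticket 2 (Crash on save): agent_id=4 -> matches Fiona
  - ticket 3 (Stale cache): agent_id=4 -> matches Fiona
  - ticket 4 (Null pointer): agent_id=4 -> matches Fiona
  - ticket 5 (Broken link): agent_id=NULL, no match -> dropped
  - ticket 6 (Memory leak): agent_id=4 -> matches Fiona
  - ticket 7 (Slow page load): agent_id=1 -> matches Dave
So 1 of 7 rows is dropped.

SQL:
SELECT a.title, b.name AS agent
FROM tickets a
INNER JOIN agents b ON a.agent_id = b.id

Result:
title          | agent
---------------+------
Bad redirect   | Dave 
Crash on save  | Fiona
Stale cache    | Fiona
Null pointer   | Fiona
Memory leak    | Fiona
Slow page load | Dave 


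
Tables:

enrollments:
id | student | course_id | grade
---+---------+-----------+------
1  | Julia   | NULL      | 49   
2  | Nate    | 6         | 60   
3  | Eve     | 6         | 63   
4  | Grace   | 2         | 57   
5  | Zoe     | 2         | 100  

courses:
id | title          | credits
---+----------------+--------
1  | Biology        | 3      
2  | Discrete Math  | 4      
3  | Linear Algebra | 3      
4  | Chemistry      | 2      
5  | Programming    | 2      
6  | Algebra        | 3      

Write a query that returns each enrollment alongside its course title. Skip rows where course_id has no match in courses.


INNER JOIN keeps only enrollments rows whose course_id matches an id in courses. Walk through each enrollment:
  - enrollment 1 (Julia): course_id=NULL, no match -> dropped
  - enrollment 2 (Nate): course_id=6 -> matches Algebra
  - enrollment 3 (Eve): course_id=6 -> matches Algebra
  - enrollment 4 (Grace): course_id=2 -> matches Discrete Math
  - enrollment 5 (Zoe): course_id=2 -> matches Discrete Math
So 1 of 5 rows is dropped.

SQL:
SELECT a.student, b.title AS course
FROM enrollments a
INNER JOIN courses b ON a.course_id = b.id

Result:
student | course       
--------+--------------
Nate    | Algebra      
Eve     | Algebra      
Grace   | Discrete Math
Zoe     | Discrete Math


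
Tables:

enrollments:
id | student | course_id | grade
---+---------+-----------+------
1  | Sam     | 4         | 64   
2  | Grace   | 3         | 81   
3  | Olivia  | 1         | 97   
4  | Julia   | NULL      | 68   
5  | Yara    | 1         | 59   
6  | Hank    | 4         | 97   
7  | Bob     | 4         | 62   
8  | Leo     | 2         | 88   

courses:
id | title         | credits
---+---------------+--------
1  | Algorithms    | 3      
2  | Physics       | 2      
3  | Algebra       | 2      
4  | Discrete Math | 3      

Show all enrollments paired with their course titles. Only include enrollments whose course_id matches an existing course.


INNER JOIN keeps only enrollments rows whose course_id matches an id in courses. Walk through each enrollment:
  - enrollment 1 (Sam): course_id=4 -> matches Discrete Math
  - enrollment 2 (Grace): course_id=3 -> matches Algebra
  - enrollment 3 (Olivia): course_id=1 -> matches Algorithms
  - enrollment 4 (Julia): course_id=NULL, no match -> dropped
  - enrollment 5 (Yara): course_id=1 -> matches Algorithms
  - enrollment 6 (Hank): course_id=4 -> matches Discrete Math
  - enrollment 7 (Bob): course_id=4 -> matches Discrete Math
  - enrollment 8 (Leo): course_id=2 -> matches Physics
So 1 of 8 rows is dropped.

SQL:
SELECT a.student, b.title AS course
FROM enrollments a
INNER JOIN courses b ON a.course_id = b.id

Result:
student | course       
--------+--------------
Sam     | Discrete Math
Grace   | Algebra      
Olivia  | Algorithms   
Yara    | Algorithms   
Hank    | Discrete Math
Bob     | Discrete Math
Leo     | Physics      


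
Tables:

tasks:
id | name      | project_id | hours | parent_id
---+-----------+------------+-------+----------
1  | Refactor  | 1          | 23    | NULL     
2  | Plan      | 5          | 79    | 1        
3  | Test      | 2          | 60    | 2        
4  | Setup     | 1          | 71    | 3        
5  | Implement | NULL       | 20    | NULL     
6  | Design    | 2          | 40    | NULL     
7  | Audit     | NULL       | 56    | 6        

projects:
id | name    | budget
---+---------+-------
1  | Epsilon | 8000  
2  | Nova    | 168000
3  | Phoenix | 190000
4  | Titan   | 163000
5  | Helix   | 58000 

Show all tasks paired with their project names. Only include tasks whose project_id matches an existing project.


INNER JOIN keeps only tasks rows whose project_id matches an id in projects. Walk through each task:
  - task 1 (Refactor): project_id=1 -> matches Epsilon
  - task 2 (Plan): project_id=5 -> matches Helix
  - task 3 (Test): project_id=2 -> matches Nova
  - task 4 (Setup): project_id=1 -> matches Epsilon
  - task 5 (Implement): project_id=NULL, no match -> dropped
  - task 6 (Design): project_id=2 -> matches Nova
  - task 7 (Audit): project_id=NULL, no match -> dropped
So 2 of 7 rows are dropped.

SQL:
SELECT a.name, b.name AS project
FROM tasks a
INNER JOIN projects b ON a.project_id = b.id

Result:
name     | project
---------+--------
Refactor | Epsilon
Plan     | Helix  
Test     | Nova   
Setup    | Epsilon
Design   | Nova   
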